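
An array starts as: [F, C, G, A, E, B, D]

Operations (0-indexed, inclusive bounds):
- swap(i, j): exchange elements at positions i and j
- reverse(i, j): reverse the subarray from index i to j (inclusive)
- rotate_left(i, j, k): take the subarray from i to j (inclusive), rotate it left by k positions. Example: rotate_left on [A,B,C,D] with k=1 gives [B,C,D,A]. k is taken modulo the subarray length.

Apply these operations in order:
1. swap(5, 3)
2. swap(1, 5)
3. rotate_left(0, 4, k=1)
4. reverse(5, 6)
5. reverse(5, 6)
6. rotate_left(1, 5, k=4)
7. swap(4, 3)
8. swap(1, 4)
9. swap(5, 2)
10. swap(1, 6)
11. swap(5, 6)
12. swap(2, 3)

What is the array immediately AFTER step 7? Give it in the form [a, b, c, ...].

Answer: [A, C, G, E, B, F, D]

Derivation:
After 1 (swap(5, 3)): [F, C, G, B, E, A, D]
After 2 (swap(1, 5)): [F, A, G, B, E, C, D]
After 3 (rotate_left(0, 4, k=1)): [A, G, B, E, F, C, D]
After 4 (reverse(5, 6)): [A, G, B, E, F, D, C]
After 5 (reverse(5, 6)): [A, G, B, E, F, C, D]
After 6 (rotate_left(1, 5, k=4)): [A, C, G, B, E, F, D]
After 7 (swap(4, 3)): [A, C, G, E, B, F, D]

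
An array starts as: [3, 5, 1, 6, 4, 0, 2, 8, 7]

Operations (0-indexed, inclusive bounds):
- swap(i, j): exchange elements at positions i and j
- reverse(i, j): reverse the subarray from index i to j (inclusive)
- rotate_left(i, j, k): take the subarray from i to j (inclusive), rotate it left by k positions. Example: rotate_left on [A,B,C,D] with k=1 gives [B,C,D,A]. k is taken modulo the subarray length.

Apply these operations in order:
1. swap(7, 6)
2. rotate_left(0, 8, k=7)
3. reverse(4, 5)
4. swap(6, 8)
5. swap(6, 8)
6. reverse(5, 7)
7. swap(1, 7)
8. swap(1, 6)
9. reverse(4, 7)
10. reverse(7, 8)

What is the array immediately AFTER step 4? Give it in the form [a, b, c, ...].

Answer: [2, 7, 3, 5, 6, 1, 8, 0, 4]

Derivation:
After 1 (swap(7, 6)): [3, 5, 1, 6, 4, 0, 8, 2, 7]
After 2 (rotate_left(0, 8, k=7)): [2, 7, 3, 5, 1, 6, 4, 0, 8]
After 3 (reverse(4, 5)): [2, 7, 3, 5, 6, 1, 4, 0, 8]
After 4 (swap(6, 8)): [2, 7, 3, 5, 6, 1, 8, 0, 4]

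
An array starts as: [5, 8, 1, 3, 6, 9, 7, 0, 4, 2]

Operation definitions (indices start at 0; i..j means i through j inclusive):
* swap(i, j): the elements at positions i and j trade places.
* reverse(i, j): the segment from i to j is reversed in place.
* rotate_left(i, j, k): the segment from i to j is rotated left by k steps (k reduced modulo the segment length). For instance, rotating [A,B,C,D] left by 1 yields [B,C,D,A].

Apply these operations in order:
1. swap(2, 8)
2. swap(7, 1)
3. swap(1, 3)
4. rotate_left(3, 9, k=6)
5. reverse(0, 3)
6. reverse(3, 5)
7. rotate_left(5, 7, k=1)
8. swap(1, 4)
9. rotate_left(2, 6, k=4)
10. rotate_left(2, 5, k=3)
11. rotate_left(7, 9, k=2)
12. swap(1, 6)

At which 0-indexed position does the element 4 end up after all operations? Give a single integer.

After 1 (swap(2, 8)): [5, 8, 4, 3, 6, 9, 7, 0, 1, 2]
After 2 (swap(7, 1)): [5, 0, 4, 3, 6, 9, 7, 8, 1, 2]
After 3 (swap(1, 3)): [5, 3, 4, 0, 6, 9, 7, 8, 1, 2]
After 4 (rotate_left(3, 9, k=6)): [5, 3, 4, 2, 0, 6, 9, 7, 8, 1]
After 5 (reverse(0, 3)): [2, 4, 3, 5, 0, 6, 9, 7, 8, 1]
After 6 (reverse(3, 5)): [2, 4, 3, 6, 0, 5, 9, 7, 8, 1]
After 7 (rotate_left(5, 7, k=1)): [2, 4, 3, 6, 0, 9, 7, 5, 8, 1]
After 8 (swap(1, 4)): [2, 0, 3, 6, 4, 9, 7, 5, 8, 1]
After 9 (rotate_left(2, 6, k=4)): [2, 0, 7, 3, 6, 4, 9, 5, 8, 1]
After 10 (rotate_left(2, 5, k=3)): [2, 0, 4, 7, 3, 6, 9, 5, 8, 1]
After 11 (rotate_left(7, 9, k=2)): [2, 0, 4, 7, 3, 6, 9, 1, 5, 8]
After 12 (swap(1, 6)): [2, 9, 4, 7, 3, 6, 0, 1, 5, 8]

Answer: 2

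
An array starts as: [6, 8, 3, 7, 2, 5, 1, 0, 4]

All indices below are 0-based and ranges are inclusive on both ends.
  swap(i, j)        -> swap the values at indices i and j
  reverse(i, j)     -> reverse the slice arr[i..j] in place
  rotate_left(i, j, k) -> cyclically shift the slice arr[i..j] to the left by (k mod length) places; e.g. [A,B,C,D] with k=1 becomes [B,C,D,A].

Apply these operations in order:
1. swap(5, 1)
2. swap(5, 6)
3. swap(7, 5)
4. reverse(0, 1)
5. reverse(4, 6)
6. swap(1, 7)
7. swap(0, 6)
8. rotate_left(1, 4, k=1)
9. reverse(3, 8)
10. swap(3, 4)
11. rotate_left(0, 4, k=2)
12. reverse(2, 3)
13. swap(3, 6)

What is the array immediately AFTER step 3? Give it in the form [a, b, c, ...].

Answer: [6, 5, 3, 7, 2, 0, 8, 1, 4]

Derivation:
After 1 (swap(5, 1)): [6, 5, 3, 7, 2, 8, 1, 0, 4]
After 2 (swap(5, 6)): [6, 5, 3, 7, 2, 1, 8, 0, 4]
After 3 (swap(7, 5)): [6, 5, 3, 7, 2, 0, 8, 1, 4]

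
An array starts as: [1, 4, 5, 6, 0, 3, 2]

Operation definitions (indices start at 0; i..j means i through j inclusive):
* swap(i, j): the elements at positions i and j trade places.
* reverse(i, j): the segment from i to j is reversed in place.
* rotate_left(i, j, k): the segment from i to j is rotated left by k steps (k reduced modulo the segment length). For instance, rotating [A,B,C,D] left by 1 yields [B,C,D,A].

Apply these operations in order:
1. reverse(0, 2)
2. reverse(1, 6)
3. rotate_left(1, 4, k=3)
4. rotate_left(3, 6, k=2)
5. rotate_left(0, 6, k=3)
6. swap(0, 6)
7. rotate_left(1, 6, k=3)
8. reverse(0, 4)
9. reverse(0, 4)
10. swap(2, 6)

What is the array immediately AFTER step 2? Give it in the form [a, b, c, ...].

Answer: [5, 2, 3, 0, 6, 1, 4]

Derivation:
After 1 (reverse(0, 2)): [5, 4, 1, 6, 0, 3, 2]
After 2 (reverse(1, 6)): [5, 2, 3, 0, 6, 1, 4]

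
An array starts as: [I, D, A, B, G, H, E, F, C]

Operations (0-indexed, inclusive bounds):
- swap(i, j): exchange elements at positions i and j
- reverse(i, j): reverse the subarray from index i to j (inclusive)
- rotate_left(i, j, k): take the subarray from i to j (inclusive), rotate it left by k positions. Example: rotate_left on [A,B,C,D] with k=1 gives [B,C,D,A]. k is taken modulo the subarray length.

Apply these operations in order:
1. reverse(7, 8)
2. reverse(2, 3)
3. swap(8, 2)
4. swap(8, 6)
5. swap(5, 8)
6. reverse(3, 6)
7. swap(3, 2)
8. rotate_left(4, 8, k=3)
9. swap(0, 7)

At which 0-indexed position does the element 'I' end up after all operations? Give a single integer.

Answer: 7

Derivation:
After 1 (reverse(7, 8)): [I, D, A, B, G, H, E, C, F]
After 2 (reverse(2, 3)): [I, D, B, A, G, H, E, C, F]
After 3 (swap(8, 2)): [I, D, F, A, G, H, E, C, B]
After 4 (swap(8, 6)): [I, D, F, A, G, H, B, C, E]
After 5 (swap(5, 8)): [I, D, F, A, G, E, B, C, H]
After 6 (reverse(3, 6)): [I, D, F, B, E, G, A, C, H]
After 7 (swap(3, 2)): [I, D, B, F, E, G, A, C, H]
After 8 (rotate_left(4, 8, k=3)): [I, D, B, F, C, H, E, G, A]
After 9 (swap(0, 7)): [G, D, B, F, C, H, E, I, A]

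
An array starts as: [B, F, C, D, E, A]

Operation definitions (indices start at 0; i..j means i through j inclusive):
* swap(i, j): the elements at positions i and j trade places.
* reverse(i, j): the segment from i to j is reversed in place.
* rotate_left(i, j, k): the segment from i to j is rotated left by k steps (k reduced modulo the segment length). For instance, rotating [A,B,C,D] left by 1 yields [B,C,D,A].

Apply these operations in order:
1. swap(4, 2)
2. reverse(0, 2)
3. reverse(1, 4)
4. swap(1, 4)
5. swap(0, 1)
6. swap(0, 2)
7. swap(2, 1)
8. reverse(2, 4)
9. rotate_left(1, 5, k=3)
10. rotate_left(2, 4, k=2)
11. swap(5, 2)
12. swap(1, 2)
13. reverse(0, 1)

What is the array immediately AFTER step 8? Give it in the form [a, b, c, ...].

Answer: [D, F, C, B, E, A]

Derivation:
After 1 (swap(4, 2)): [B, F, E, D, C, A]
After 2 (reverse(0, 2)): [E, F, B, D, C, A]
After 3 (reverse(1, 4)): [E, C, D, B, F, A]
After 4 (swap(1, 4)): [E, F, D, B, C, A]
After 5 (swap(0, 1)): [F, E, D, B, C, A]
After 6 (swap(0, 2)): [D, E, F, B, C, A]
After 7 (swap(2, 1)): [D, F, E, B, C, A]
After 8 (reverse(2, 4)): [D, F, C, B, E, A]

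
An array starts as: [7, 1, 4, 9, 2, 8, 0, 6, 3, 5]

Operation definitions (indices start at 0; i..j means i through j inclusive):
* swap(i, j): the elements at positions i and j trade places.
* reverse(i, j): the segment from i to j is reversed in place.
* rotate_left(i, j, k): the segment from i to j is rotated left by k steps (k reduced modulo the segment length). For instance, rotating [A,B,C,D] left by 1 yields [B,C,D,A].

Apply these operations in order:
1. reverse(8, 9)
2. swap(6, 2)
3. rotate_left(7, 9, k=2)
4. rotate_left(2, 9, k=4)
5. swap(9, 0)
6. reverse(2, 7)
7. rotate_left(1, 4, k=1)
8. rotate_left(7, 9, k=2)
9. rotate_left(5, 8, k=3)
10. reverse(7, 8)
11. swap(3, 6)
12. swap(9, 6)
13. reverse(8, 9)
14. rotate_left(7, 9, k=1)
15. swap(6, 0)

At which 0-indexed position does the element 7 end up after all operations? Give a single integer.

After 1 (reverse(8, 9)): [7, 1, 4, 9, 2, 8, 0, 6, 5, 3]
After 2 (swap(6, 2)): [7, 1, 0, 9, 2, 8, 4, 6, 5, 3]
After 3 (rotate_left(7, 9, k=2)): [7, 1, 0, 9, 2, 8, 4, 3, 6, 5]
After 4 (rotate_left(2, 9, k=4)): [7, 1, 4, 3, 6, 5, 0, 9, 2, 8]
After 5 (swap(9, 0)): [8, 1, 4, 3, 6, 5, 0, 9, 2, 7]
After 6 (reverse(2, 7)): [8, 1, 9, 0, 5, 6, 3, 4, 2, 7]
After 7 (rotate_left(1, 4, k=1)): [8, 9, 0, 5, 1, 6, 3, 4, 2, 7]
After 8 (rotate_left(7, 9, k=2)): [8, 9, 0, 5, 1, 6, 3, 7, 4, 2]
After 9 (rotate_left(5, 8, k=3)): [8, 9, 0, 5, 1, 4, 6, 3, 7, 2]
After 10 (reverse(7, 8)): [8, 9, 0, 5, 1, 4, 6, 7, 3, 2]
After 11 (swap(3, 6)): [8, 9, 0, 6, 1, 4, 5, 7, 3, 2]
After 12 (swap(9, 6)): [8, 9, 0, 6, 1, 4, 2, 7, 3, 5]
After 13 (reverse(8, 9)): [8, 9, 0, 6, 1, 4, 2, 7, 5, 3]
After 14 (rotate_left(7, 9, k=1)): [8, 9, 0, 6, 1, 4, 2, 5, 3, 7]
After 15 (swap(6, 0)): [2, 9, 0, 6, 1, 4, 8, 5, 3, 7]

Answer: 9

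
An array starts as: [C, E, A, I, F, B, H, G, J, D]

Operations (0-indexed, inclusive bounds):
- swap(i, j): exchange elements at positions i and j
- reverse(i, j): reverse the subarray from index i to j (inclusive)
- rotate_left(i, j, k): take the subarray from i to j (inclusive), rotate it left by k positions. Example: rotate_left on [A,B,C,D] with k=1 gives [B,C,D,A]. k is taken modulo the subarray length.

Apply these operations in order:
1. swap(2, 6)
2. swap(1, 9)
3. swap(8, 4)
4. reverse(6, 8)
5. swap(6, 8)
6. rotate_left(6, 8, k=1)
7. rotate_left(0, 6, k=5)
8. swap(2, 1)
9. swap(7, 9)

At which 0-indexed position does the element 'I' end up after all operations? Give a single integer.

After 1 (swap(2, 6)): [C, E, H, I, F, B, A, G, J, D]
After 2 (swap(1, 9)): [C, D, H, I, F, B, A, G, J, E]
After 3 (swap(8, 4)): [C, D, H, I, J, B, A, G, F, E]
After 4 (reverse(6, 8)): [C, D, H, I, J, B, F, G, A, E]
After 5 (swap(6, 8)): [C, D, H, I, J, B, A, G, F, E]
After 6 (rotate_left(6, 8, k=1)): [C, D, H, I, J, B, G, F, A, E]
After 7 (rotate_left(0, 6, k=5)): [B, G, C, D, H, I, J, F, A, E]
After 8 (swap(2, 1)): [B, C, G, D, H, I, J, F, A, E]
After 9 (swap(7, 9)): [B, C, G, D, H, I, J, E, A, F]

Answer: 5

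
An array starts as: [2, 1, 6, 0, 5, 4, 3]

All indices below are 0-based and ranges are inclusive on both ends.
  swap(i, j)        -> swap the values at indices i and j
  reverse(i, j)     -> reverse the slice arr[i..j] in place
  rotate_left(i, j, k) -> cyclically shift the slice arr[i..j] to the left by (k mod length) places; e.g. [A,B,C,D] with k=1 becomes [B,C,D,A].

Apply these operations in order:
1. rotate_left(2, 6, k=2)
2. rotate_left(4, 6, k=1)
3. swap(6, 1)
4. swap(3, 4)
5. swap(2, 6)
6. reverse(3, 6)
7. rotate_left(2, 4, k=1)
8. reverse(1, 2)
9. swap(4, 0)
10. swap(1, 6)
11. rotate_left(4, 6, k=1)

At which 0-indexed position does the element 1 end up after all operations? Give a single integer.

After 1 (rotate_left(2, 6, k=2)): [2, 1, 5, 4, 3, 6, 0]
After 2 (rotate_left(4, 6, k=1)): [2, 1, 5, 4, 6, 0, 3]
After 3 (swap(6, 1)): [2, 3, 5, 4, 6, 0, 1]
After 4 (swap(3, 4)): [2, 3, 5, 6, 4, 0, 1]
After 5 (swap(2, 6)): [2, 3, 1, 6, 4, 0, 5]
After 6 (reverse(3, 6)): [2, 3, 1, 5, 0, 4, 6]
After 7 (rotate_left(2, 4, k=1)): [2, 3, 5, 0, 1, 4, 6]
After 8 (reverse(1, 2)): [2, 5, 3, 0, 1, 4, 6]
After 9 (swap(4, 0)): [1, 5, 3, 0, 2, 4, 6]
After 10 (swap(1, 6)): [1, 6, 3, 0, 2, 4, 5]
After 11 (rotate_left(4, 6, k=1)): [1, 6, 3, 0, 4, 5, 2]

Answer: 0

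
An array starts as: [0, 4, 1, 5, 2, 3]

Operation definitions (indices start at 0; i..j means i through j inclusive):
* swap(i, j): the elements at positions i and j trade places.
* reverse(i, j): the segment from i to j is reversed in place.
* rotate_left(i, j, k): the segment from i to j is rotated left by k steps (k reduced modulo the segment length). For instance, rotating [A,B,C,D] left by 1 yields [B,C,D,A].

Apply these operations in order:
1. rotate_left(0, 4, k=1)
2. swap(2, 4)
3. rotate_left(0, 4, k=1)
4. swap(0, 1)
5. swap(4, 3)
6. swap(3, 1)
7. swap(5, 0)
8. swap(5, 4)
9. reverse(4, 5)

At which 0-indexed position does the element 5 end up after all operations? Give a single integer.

After 1 (rotate_left(0, 4, k=1)): [4, 1, 5, 2, 0, 3]
After 2 (swap(2, 4)): [4, 1, 0, 2, 5, 3]
After 3 (rotate_left(0, 4, k=1)): [1, 0, 2, 5, 4, 3]
After 4 (swap(0, 1)): [0, 1, 2, 5, 4, 3]
After 5 (swap(4, 3)): [0, 1, 2, 4, 5, 3]
After 6 (swap(3, 1)): [0, 4, 2, 1, 5, 3]
After 7 (swap(5, 0)): [3, 4, 2, 1, 5, 0]
After 8 (swap(5, 4)): [3, 4, 2, 1, 0, 5]
After 9 (reverse(4, 5)): [3, 4, 2, 1, 5, 0]

Answer: 4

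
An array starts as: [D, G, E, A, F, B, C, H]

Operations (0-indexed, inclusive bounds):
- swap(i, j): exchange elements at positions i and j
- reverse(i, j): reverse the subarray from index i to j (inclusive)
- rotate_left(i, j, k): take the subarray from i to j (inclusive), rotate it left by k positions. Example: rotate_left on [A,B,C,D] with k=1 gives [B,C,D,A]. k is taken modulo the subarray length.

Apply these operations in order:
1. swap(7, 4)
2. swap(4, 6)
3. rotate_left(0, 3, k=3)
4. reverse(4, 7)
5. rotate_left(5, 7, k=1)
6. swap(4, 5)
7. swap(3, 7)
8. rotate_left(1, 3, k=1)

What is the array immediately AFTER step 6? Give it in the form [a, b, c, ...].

After 1 (swap(7, 4)): [D, G, E, A, H, B, C, F]
After 2 (swap(4, 6)): [D, G, E, A, C, B, H, F]
After 3 (rotate_left(0, 3, k=3)): [A, D, G, E, C, B, H, F]
After 4 (reverse(4, 7)): [A, D, G, E, F, H, B, C]
After 5 (rotate_left(5, 7, k=1)): [A, D, G, E, F, B, C, H]
After 6 (swap(4, 5)): [A, D, G, E, B, F, C, H]

Answer: [A, D, G, E, B, F, C, H]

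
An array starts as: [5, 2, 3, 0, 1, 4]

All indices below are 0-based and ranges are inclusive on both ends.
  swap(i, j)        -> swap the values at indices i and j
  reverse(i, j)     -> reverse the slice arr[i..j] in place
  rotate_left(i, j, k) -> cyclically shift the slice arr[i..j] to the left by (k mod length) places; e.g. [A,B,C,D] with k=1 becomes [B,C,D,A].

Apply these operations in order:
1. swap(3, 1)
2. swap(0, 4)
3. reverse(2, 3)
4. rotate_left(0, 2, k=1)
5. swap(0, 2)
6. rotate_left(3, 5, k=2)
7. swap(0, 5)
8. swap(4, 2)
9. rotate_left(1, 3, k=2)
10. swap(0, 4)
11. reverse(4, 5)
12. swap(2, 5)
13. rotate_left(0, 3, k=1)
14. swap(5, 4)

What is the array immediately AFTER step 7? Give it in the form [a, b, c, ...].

After 1 (swap(3, 1)): [5, 0, 3, 2, 1, 4]
After 2 (swap(0, 4)): [1, 0, 3, 2, 5, 4]
After 3 (reverse(2, 3)): [1, 0, 2, 3, 5, 4]
After 4 (rotate_left(0, 2, k=1)): [0, 2, 1, 3, 5, 4]
After 5 (swap(0, 2)): [1, 2, 0, 3, 5, 4]
After 6 (rotate_left(3, 5, k=2)): [1, 2, 0, 4, 3, 5]
After 7 (swap(0, 5)): [5, 2, 0, 4, 3, 1]

Answer: [5, 2, 0, 4, 3, 1]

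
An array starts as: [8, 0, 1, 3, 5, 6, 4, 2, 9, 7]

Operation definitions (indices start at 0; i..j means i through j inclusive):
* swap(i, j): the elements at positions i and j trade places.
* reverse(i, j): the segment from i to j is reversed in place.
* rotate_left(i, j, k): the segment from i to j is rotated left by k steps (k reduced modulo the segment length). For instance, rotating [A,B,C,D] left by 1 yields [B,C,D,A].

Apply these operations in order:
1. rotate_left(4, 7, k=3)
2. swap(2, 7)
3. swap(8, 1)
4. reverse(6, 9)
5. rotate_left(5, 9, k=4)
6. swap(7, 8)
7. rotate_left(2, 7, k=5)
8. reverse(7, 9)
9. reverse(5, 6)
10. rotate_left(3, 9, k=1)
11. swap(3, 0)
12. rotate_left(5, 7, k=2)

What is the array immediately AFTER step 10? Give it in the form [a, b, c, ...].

Answer: [8, 9, 0, 3, 6, 2, 1, 7, 5, 4]

Derivation:
After 1 (rotate_left(4, 7, k=3)): [8, 0, 1, 3, 2, 5, 6, 4, 9, 7]
After 2 (swap(2, 7)): [8, 0, 4, 3, 2, 5, 6, 1, 9, 7]
After 3 (swap(8, 1)): [8, 9, 4, 3, 2, 5, 6, 1, 0, 7]
After 4 (reverse(6, 9)): [8, 9, 4, 3, 2, 5, 7, 0, 1, 6]
After 5 (rotate_left(5, 9, k=4)): [8, 9, 4, 3, 2, 6, 5, 7, 0, 1]
After 6 (swap(7, 8)): [8, 9, 4, 3, 2, 6, 5, 0, 7, 1]
After 7 (rotate_left(2, 7, k=5)): [8, 9, 0, 4, 3, 2, 6, 5, 7, 1]
After 8 (reverse(7, 9)): [8, 9, 0, 4, 3, 2, 6, 1, 7, 5]
After 9 (reverse(5, 6)): [8, 9, 0, 4, 3, 6, 2, 1, 7, 5]
After 10 (rotate_left(3, 9, k=1)): [8, 9, 0, 3, 6, 2, 1, 7, 5, 4]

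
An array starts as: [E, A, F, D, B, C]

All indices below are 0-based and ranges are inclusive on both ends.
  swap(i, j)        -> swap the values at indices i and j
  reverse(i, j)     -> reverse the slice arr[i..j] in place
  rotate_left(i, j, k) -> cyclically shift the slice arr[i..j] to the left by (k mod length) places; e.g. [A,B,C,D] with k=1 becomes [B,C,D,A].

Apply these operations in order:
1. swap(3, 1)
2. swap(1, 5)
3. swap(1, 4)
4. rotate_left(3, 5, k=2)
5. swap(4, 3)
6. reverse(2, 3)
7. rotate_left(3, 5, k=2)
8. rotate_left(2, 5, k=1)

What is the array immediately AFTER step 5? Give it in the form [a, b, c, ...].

Answer: [E, B, F, A, D, C]

Derivation:
After 1 (swap(3, 1)): [E, D, F, A, B, C]
After 2 (swap(1, 5)): [E, C, F, A, B, D]
After 3 (swap(1, 4)): [E, B, F, A, C, D]
After 4 (rotate_left(3, 5, k=2)): [E, B, F, D, A, C]
After 5 (swap(4, 3)): [E, B, F, A, D, C]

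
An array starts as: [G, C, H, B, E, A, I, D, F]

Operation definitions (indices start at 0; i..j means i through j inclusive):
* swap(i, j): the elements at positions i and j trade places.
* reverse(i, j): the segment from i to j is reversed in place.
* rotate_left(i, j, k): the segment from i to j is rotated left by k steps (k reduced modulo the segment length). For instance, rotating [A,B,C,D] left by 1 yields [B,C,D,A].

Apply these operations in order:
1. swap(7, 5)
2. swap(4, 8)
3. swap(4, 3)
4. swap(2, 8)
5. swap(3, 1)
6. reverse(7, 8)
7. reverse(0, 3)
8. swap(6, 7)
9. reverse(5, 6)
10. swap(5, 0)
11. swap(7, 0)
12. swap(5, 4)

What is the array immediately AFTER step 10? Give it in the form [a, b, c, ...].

After 1 (swap(7, 5)): [G, C, H, B, E, D, I, A, F]
After 2 (swap(4, 8)): [G, C, H, B, F, D, I, A, E]
After 3 (swap(4, 3)): [G, C, H, F, B, D, I, A, E]
After 4 (swap(2, 8)): [G, C, E, F, B, D, I, A, H]
After 5 (swap(3, 1)): [G, F, E, C, B, D, I, A, H]
After 6 (reverse(7, 8)): [G, F, E, C, B, D, I, H, A]
After 7 (reverse(0, 3)): [C, E, F, G, B, D, I, H, A]
After 8 (swap(6, 7)): [C, E, F, G, B, D, H, I, A]
After 9 (reverse(5, 6)): [C, E, F, G, B, H, D, I, A]
After 10 (swap(5, 0)): [H, E, F, G, B, C, D, I, A]

Answer: [H, E, F, G, B, C, D, I, A]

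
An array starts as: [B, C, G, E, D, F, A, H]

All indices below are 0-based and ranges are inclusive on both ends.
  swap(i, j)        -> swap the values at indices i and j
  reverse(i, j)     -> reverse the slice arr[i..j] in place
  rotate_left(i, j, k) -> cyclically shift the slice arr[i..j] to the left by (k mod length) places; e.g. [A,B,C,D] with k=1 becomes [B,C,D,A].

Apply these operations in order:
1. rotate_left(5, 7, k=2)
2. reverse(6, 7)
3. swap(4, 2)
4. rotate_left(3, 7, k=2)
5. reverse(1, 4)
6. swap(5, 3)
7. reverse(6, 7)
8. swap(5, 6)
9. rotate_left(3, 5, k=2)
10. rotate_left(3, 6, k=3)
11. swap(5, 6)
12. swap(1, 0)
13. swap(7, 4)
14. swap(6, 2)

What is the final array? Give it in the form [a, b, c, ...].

After 1 (rotate_left(5, 7, k=2)): [B, C, G, E, D, H, F, A]
After 2 (reverse(6, 7)): [B, C, G, E, D, H, A, F]
After 3 (swap(4, 2)): [B, C, D, E, G, H, A, F]
After 4 (rotate_left(3, 7, k=2)): [B, C, D, H, A, F, E, G]
After 5 (reverse(1, 4)): [B, A, H, D, C, F, E, G]
After 6 (swap(5, 3)): [B, A, H, F, C, D, E, G]
After 7 (reverse(6, 7)): [B, A, H, F, C, D, G, E]
After 8 (swap(5, 6)): [B, A, H, F, C, G, D, E]
After 9 (rotate_left(3, 5, k=2)): [B, A, H, G, F, C, D, E]
After 10 (rotate_left(3, 6, k=3)): [B, A, H, D, G, F, C, E]
After 11 (swap(5, 6)): [B, A, H, D, G, C, F, E]
After 12 (swap(1, 0)): [A, B, H, D, G, C, F, E]
After 13 (swap(7, 4)): [A, B, H, D, E, C, F, G]
After 14 (swap(6, 2)): [A, B, F, D, E, C, H, G]

Answer: [A, B, F, D, E, C, H, G]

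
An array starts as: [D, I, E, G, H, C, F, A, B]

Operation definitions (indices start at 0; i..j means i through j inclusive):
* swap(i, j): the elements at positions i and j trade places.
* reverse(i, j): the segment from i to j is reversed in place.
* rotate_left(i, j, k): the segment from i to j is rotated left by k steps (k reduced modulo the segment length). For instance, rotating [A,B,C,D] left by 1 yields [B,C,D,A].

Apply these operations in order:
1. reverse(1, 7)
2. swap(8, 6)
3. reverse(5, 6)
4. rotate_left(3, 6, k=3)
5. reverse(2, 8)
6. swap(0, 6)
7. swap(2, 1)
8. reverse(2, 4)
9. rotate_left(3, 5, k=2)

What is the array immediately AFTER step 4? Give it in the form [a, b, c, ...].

Answer: [D, A, F, G, C, H, B, I, E]

Derivation:
After 1 (reverse(1, 7)): [D, A, F, C, H, G, E, I, B]
After 2 (swap(8, 6)): [D, A, F, C, H, G, B, I, E]
After 3 (reverse(5, 6)): [D, A, F, C, H, B, G, I, E]
After 4 (rotate_left(3, 6, k=3)): [D, A, F, G, C, H, B, I, E]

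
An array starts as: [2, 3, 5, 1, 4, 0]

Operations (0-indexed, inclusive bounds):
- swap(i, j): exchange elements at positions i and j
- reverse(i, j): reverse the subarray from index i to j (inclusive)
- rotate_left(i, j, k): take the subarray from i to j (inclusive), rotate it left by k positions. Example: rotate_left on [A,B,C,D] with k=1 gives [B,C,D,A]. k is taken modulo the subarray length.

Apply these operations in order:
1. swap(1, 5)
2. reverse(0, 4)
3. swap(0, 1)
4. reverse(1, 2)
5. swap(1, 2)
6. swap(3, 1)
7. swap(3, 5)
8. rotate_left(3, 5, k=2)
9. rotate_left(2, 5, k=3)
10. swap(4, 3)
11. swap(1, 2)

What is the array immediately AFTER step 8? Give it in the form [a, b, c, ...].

After 1 (swap(1, 5)): [2, 0, 5, 1, 4, 3]
After 2 (reverse(0, 4)): [4, 1, 5, 0, 2, 3]
After 3 (swap(0, 1)): [1, 4, 5, 0, 2, 3]
After 4 (reverse(1, 2)): [1, 5, 4, 0, 2, 3]
After 5 (swap(1, 2)): [1, 4, 5, 0, 2, 3]
After 6 (swap(3, 1)): [1, 0, 5, 4, 2, 3]
After 7 (swap(3, 5)): [1, 0, 5, 3, 2, 4]
After 8 (rotate_left(3, 5, k=2)): [1, 0, 5, 4, 3, 2]

Answer: [1, 0, 5, 4, 3, 2]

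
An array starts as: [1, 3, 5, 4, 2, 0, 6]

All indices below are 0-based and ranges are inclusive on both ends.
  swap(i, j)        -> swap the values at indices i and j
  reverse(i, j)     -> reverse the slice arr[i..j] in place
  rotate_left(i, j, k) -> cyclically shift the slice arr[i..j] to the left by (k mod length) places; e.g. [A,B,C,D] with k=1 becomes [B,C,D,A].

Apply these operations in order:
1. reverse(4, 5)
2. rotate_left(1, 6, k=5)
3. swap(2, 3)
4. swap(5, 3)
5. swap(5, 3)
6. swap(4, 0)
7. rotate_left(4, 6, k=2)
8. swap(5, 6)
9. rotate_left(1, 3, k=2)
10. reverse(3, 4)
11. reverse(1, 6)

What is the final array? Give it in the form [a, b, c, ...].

After 1 (reverse(4, 5)): [1, 3, 5, 4, 0, 2, 6]
After 2 (rotate_left(1, 6, k=5)): [1, 6, 3, 5, 4, 0, 2]
After 3 (swap(2, 3)): [1, 6, 5, 3, 4, 0, 2]
After 4 (swap(5, 3)): [1, 6, 5, 0, 4, 3, 2]
After 5 (swap(5, 3)): [1, 6, 5, 3, 4, 0, 2]
After 6 (swap(4, 0)): [4, 6, 5, 3, 1, 0, 2]
After 7 (rotate_left(4, 6, k=2)): [4, 6, 5, 3, 2, 1, 0]
After 8 (swap(5, 6)): [4, 6, 5, 3, 2, 0, 1]
After 9 (rotate_left(1, 3, k=2)): [4, 3, 6, 5, 2, 0, 1]
After 10 (reverse(3, 4)): [4, 3, 6, 2, 5, 0, 1]
After 11 (reverse(1, 6)): [4, 1, 0, 5, 2, 6, 3]

Answer: [4, 1, 0, 5, 2, 6, 3]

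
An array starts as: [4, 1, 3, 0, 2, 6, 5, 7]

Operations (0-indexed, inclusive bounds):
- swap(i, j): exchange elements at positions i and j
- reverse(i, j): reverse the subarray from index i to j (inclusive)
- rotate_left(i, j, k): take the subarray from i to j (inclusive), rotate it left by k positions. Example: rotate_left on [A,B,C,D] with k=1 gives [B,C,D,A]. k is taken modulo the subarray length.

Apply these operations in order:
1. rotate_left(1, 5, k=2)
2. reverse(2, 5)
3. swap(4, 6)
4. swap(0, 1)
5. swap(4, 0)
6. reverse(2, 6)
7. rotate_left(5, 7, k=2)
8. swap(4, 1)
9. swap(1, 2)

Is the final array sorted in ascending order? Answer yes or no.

Answer: no

Derivation:
After 1 (rotate_left(1, 5, k=2)): [4, 0, 2, 6, 1, 3, 5, 7]
After 2 (reverse(2, 5)): [4, 0, 3, 1, 6, 2, 5, 7]
After 3 (swap(4, 6)): [4, 0, 3, 1, 5, 2, 6, 7]
After 4 (swap(0, 1)): [0, 4, 3, 1, 5, 2, 6, 7]
After 5 (swap(4, 0)): [5, 4, 3, 1, 0, 2, 6, 7]
After 6 (reverse(2, 6)): [5, 4, 6, 2, 0, 1, 3, 7]
After 7 (rotate_left(5, 7, k=2)): [5, 4, 6, 2, 0, 7, 1, 3]
After 8 (swap(4, 1)): [5, 0, 6, 2, 4, 7, 1, 3]
After 9 (swap(1, 2)): [5, 6, 0, 2, 4, 7, 1, 3]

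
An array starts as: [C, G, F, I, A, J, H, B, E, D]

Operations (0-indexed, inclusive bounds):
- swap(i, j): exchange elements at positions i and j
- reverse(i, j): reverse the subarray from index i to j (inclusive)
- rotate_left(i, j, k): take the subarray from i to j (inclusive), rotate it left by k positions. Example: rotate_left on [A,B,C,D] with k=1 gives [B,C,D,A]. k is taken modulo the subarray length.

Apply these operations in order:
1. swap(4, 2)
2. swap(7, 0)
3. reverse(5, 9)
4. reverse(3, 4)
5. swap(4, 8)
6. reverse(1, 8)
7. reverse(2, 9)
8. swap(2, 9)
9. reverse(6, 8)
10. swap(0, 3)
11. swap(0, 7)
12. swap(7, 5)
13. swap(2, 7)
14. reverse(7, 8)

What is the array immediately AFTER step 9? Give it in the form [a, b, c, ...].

After 1 (swap(4, 2)): [C, G, A, I, F, J, H, B, E, D]
After 2 (swap(7, 0)): [B, G, A, I, F, J, H, C, E, D]
After 3 (reverse(5, 9)): [B, G, A, I, F, D, E, C, H, J]
After 4 (reverse(3, 4)): [B, G, A, F, I, D, E, C, H, J]
After 5 (swap(4, 8)): [B, G, A, F, H, D, E, C, I, J]
After 6 (reverse(1, 8)): [B, I, C, E, D, H, F, A, G, J]
After 7 (reverse(2, 9)): [B, I, J, G, A, F, H, D, E, C]
After 8 (swap(2, 9)): [B, I, C, G, A, F, H, D, E, J]
After 9 (reverse(6, 8)): [B, I, C, G, A, F, E, D, H, J]

Answer: [B, I, C, G, A, F, E, D, H, J]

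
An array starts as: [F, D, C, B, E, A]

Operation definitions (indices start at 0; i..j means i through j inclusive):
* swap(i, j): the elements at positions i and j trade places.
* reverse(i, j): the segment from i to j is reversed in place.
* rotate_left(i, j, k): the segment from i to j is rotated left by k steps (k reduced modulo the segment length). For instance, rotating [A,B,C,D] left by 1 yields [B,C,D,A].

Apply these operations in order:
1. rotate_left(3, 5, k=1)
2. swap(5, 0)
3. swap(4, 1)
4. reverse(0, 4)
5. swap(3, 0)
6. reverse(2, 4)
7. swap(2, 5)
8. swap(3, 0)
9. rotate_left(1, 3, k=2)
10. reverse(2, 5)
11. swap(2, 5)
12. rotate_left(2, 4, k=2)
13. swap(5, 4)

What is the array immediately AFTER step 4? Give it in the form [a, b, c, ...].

Answer: [D, E, C, A, B, F]

Derivation:
After 1 (rotate_left(3, 5, k=1)): [F, D, C, E, A, B]
After 2 (swap(5, 0)): [B, D, C, E, A, F]
After 3 (swap(4, 1)): [B, A, C, E, D, F]
After 4 (reverse(0, 4)): [D, E, C, A, B, F]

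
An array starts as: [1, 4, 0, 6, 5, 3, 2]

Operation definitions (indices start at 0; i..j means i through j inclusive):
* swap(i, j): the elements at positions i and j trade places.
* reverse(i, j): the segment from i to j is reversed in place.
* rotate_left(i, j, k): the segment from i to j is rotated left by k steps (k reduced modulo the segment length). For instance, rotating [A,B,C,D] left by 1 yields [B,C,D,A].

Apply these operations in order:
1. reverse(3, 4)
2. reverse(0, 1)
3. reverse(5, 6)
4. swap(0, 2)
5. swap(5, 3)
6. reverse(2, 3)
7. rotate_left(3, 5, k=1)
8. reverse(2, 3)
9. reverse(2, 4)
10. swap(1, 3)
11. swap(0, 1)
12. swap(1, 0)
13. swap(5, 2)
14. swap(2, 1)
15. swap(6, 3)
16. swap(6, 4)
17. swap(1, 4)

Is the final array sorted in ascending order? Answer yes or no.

Answer: yes

Derivation:
After 1 (reverse(3, 4)): [1, 4, 0, 5, 6, 3, 2]
After 2 (reverse(0, 1)): [4, 1, 0, 5, 6, 3, 2]
After 3 (reverse(5, 6)): [4, 1, 0, 5, 6, 2, 3]
After 4 (swap(0, 2)): [0, 1, 4, 5, 6, 2, 3]
After 5 (swap(5, 3)): [0, 1, 4, 2, 6, 5, 3]
After 6 (reverse(2, 3)): [0, 1, 2, 4, 6, 5, 3]
After 7 (rotate_left(3, 5, k=1)): [0, 1, 2, 6, 5, 4, 3]
After 8 (reverse(2, 3)): [0, 1, 6, 2, 5, 4, 3]
After 9 (reverse(2, 4)): [0, 1, 5, 2, 6, 4, 3]
After 10 (swap(1, 3)): [0, 2, 5, 1, 6, 4, 3]
After 11 (swap(0, 1)): [2, 0, 5, 1, 6, 4, 3]
After 12 (swap(1, 0)): [0, 2, 5, 1, 6, 4, 3]
After 13 (swap(5, 2)): [0, 2, 4, 1, 6, 5, 3]
After 14 (swap(2, 1)): [0, 4, 2, 1, 6, 5, 3]
After 15 (swap(6, 3)): [0, 4, 2, 3, 6, 5, 1]
After 16 (swap(6, 4)): [0, 4, 2, 3, 1, 5, 6]
After 17 (swap(1, 4)): [0, 1, 2, 3, 4, 5, 6]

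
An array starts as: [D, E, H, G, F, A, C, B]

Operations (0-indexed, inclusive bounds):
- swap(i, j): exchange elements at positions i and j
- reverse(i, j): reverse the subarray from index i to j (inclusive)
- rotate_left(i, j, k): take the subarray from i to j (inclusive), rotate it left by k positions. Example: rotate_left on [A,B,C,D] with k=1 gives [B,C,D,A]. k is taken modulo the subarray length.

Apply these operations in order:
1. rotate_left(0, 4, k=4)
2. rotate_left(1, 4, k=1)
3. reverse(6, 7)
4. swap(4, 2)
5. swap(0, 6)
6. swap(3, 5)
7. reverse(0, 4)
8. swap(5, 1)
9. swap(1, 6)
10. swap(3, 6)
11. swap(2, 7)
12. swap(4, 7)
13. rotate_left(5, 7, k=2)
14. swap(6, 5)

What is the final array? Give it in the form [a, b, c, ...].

Answer: [H, F, C, G, D, A, B, E]

Derivation:
After 1 (rotate_left(0, 4, k=4)): [F, D, E, H, G, A, C, B]
After 2 (rotate_left(1, 4, k=1)): [F, E, H, G, D, A, C, B]
After 3 (reverse(6, 7)): [F, E, H, G, D, A, B, C]
After 4 (swap(4, 2)): [F, E, D, G, H, A, B, C]
After 5 (swap(0, 6)): [B, E, D, G, H, A, F, C]
After 6 (swap(3, 5)): [B, E, D, A, H, G, F, C]
After 7 (reverse(0, 4)): [H, A, D, E, B, G, F, C]
After 8 (swap(5, 1)): [H, G, D, E, B, A, F, C]
After 9 (swap(1, 6)): [H, F, D, E, B, A, G, C]
After 10 (swap(3, 6)): [H, F, D, G, B, A, E, C]
After 11 (swap(2, 7)): [H, F, C, G, B, A, E, D]
After 12 (swap(4, 7)): [H, F, C, G, D, A, E, B]
After 13 (rotate_left(5, 7, k=2)): [H, F, C, G, D, B, A, E]
After 14 (swap(6, 5)): [H, F, C, G, D, A, B, E]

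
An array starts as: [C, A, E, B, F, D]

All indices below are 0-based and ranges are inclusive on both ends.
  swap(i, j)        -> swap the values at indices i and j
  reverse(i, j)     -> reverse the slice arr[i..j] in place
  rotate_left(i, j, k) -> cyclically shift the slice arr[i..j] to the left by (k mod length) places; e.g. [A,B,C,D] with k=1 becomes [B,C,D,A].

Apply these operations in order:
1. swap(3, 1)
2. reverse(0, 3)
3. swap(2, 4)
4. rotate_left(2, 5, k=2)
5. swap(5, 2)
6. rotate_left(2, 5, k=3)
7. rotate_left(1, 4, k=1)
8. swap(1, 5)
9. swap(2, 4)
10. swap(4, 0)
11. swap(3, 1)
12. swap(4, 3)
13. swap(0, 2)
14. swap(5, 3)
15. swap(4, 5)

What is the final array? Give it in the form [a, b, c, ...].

Answer: [E, D, C, B, A, F]

Derivation:
After 1 (swap(3, 1)): [C, B, E, A, F, D]
After 2 (reverse(0, 3)): [A, E, B, C, F, D]
After 3 (swap(2, 4)): [A, E, F, C, B, D]
After 4 (rotate_left(2, 5, k=2)): [A, E, B, D, F, C]
After 5 (swap(5, 2)): [A, E, C, D, F, B]
After 6 (rotate_left(2, 5, k=3)): [A, E, B, C, D, F]
After 7 (rotate_left(1, 4, k=1)): [A, B, C, D, E, F]
After 8 (swap(1, 5)): [A, F, C, D, E, B]
After 9 (swap(2, 4)): [A, F, E, D, C, B]
After 10 (swap(4, 0)): [C, F, E, D, A, B]
After 11 (swap(3, 1)): [C, D, E, F, A, B]
After 12 (swap(4, 3)): [C, D, E, A, F, B]
After 13 (swap(0, 2)): [E, D, C, A, F, B]
After 14 (swap(5, 3)): [E, D, C, B, F, A]
After 15 (swap(4, 5)): [E, D, C, B, A, F]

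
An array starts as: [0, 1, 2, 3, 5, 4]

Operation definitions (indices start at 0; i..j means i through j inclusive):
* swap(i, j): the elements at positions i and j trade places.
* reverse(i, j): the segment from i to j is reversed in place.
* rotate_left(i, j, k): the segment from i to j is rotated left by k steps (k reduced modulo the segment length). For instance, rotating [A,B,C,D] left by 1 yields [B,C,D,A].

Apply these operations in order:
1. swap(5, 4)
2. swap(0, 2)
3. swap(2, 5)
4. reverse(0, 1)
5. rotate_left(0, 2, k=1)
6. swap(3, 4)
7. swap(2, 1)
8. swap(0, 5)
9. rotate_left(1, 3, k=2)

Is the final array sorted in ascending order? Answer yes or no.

Answer: no

Derivation:
After 1 (swap(5, 4)): [0, 1, 2, 3, 4, 5]
After 2 (swap(0, 2)): [2, 1, 0, 3, 4, 5]
After 3 (swap(2, 5)): [2, 1, 5, 3, 4, 0]
After 4 (reverse(0, 1)): [1, 2, 5, 3, 4, 0]
After 5 (rotate_left(0, 2, k=1)): [2, 5, 1, 3, 4, 0]
After 6 (swap(3, 4)): [2, 5, 1, 4, 3, 0]
After 7 (swap(2, 1)): [2, 1, 5, 4, 3, 0]
After 8 (swap(0, 5)): [0, 1, 5, 4, 3, 2]
After 9 (rotate_left(1, 3, k=2)): [0, 4, 1, 5, 3, 2]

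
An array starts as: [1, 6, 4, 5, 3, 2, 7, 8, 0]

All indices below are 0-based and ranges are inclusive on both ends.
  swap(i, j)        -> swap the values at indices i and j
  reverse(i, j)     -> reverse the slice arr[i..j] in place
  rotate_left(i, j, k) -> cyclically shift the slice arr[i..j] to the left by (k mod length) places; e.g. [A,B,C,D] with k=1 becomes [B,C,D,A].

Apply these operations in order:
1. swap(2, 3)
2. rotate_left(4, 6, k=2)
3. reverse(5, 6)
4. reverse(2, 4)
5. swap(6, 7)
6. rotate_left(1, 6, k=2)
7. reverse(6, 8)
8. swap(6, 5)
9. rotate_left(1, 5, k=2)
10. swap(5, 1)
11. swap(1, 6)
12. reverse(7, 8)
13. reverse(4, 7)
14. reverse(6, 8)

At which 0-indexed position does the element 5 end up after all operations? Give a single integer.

After 1 (swap(2, 3)): [1, 6, 5, 4, 3, 2, 7, 8, 0]
After 2 (rotate_left(4, 6, k=2)): [1, 6, 5, 4, 7, 3, 2, 8, 0]
After 3 (reverse(5, 6)): [1, 6, 5, 4, 7, 2, 3, 8, 0]
After 4 (reverse(2, 4)): [1, 6, 7, 4, 5, 2, 3, 8, 0]
After 5 (swap(6, 7)): [1, 6, 7, 4, 5, 2, 8, 3, 0]
After 6 (rotate_left(1, 6, k=2)): [1, 4, 5, 2, 8, 6, 7, 3, 0]
After 7 (reverse(6, 8)): [1, 4, 5, 2, 8, 6, 0, 3, 7]
After 8 (swap(6, 5)): [1, 4, 5, 2, 8, 0, 6, 3, 7]
After 9 (rotate_left(1, 5, k=2)): [1, 2, 8, 0, 4, 5, 6, 3, 7]
After 10 (swap(5, 1)): [1, 5, 8, 0, 4, 2, 6, 3, 7]
After 11 (swap(1, 6)): [1, 6, 8, 0, 4, 2, 5, 3, 7]
After 12 (reverse(7, 8)): [1, 6, 8, 0, 4, 2, 5, 7, 3]
After 13 (reverse(4, 7)): [1, 6, 8, 0, 7, 5, 2, 4, 3]
After 14 (reverse(6, 8)): [1, 6, 8, 0, 7, 5, 3, 4, 2]

Answer: 5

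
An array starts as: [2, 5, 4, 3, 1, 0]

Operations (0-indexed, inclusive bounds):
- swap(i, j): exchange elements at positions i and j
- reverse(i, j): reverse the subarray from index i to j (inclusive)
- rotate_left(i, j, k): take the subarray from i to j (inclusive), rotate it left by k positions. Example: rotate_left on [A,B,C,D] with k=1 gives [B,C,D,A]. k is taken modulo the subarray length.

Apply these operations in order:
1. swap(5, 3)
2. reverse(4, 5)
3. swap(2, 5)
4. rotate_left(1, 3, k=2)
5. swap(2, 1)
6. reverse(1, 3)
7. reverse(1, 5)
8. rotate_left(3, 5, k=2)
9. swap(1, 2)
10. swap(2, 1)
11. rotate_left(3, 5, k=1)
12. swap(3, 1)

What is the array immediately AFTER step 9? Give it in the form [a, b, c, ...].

Answer: [2, 3, 4, 1, 5, 0]

Derivation:
After 1 (swap(5, 3)): [2, 5, 4, 0, 1, 3]
After 2 (reverse(4, 5)): [2, 5, 4, 0, 3, 1]
After 3 (swap(2, 5)): [2, 5, 1, 0, 3, 4]
After 4 (rotate_left(1, 3, k=2)): [2, 0, 5, 1, 3, 4]
After 5 (swap(2, 1)): [2, 5, 0, 1, 3, 4]
After 6 (reverse(1, 3)): [2, 1, 0, 5, 3, 4]
After 7 (reverse(1, 5)): [2, 4, 3, 5, 0, 1]
After 8 (rotate_left(3, 5, k=2)): [2, 4, 3, 1, 5, 0]
After 9 (swap(1, 2)): [2, 3, 4, 1, 5, 0]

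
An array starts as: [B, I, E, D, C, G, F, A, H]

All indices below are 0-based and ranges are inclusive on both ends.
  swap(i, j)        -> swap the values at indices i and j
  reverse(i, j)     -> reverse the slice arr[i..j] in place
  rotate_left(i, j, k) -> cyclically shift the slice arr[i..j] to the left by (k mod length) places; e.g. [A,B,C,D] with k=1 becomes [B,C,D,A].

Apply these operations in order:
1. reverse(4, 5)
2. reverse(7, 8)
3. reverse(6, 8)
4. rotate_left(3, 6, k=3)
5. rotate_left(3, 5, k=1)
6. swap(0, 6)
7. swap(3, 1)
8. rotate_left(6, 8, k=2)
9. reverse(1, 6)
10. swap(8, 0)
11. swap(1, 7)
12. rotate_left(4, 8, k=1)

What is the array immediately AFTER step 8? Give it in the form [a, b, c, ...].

Answer: [C, D, E, I, G, A, F, B, H]

Derivation:
After 1 (reverse(4, 5)): [B, I, E, D, G, C, F, A, H]
After 2 (reverse(7, 8)): [B, I, E, D, G, C, F, H, A]
After 3 (reverse(6, 8)): [B, I, E, D, G, C, A, H, F]
After 4 (rotate_left(3, 6, k=3)): [B, I, E, A, D, G, C, H, F]
After 5 (rotate_left(3, 5, k=1)): [B, I, E, D, G, A, C, H, F]
After 6 (swap(0, 6)): [C, I, E, D, G, A, B, H, F]
After 7 (swap(3, 1)): [C, D, E, I, G, A, B, H, F]
After 8 (rotate_left(6, 8, k=2)): [C, D, E, I, G, A, F, B, H]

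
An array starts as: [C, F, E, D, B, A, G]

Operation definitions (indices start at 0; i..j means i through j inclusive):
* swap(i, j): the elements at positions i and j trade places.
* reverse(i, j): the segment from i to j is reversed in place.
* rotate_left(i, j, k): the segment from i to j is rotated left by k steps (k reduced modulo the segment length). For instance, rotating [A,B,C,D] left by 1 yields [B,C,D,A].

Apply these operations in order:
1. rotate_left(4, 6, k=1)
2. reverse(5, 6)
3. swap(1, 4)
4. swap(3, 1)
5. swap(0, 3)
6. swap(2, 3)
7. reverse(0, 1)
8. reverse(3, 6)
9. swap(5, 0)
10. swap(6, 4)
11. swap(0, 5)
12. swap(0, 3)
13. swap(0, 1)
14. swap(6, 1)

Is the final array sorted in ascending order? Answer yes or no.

Answer: yes

Derivation:
After 1 (rotate_left(4, 6, k=1)): [C, F, E, D, A, G, B]
After 2 (reverse(5, 6)): [C, F, E, D, A, B, G]
After 3 (swap(1, 4)): [C, A, E, D, F, B, G]
After 4 (swap(3, 1)): [C, D, E, A, F, B, G]
After 5 (swap(0, 3)): [A, D, E, C, F, B, G]
After 6 (swap(2, 3)): [A, D, C, E, F, B, G]
After 7 (reverse(0, 1)): [D, A, C, E, F, B, G]
After 8 (reverse(3, 6)): [D, A, C, G, B, F, E]
After 9 (swap(5, 0)): [F, A, C, G, B, D, E]
After 10 (swap(6, 4)): [F, A, C, G, E, D, B]
After 11 (swap(0, 5)): [D, A, C, G, E, F, B]
After 12 (swap(0, 3)): [G, A, C, D, E, F, B]
After 13 (swap(0, 1)): [A, G, C, D, E, F, B]
After 14 (swap(6, 1)): [A, B, C, D, E, F, G]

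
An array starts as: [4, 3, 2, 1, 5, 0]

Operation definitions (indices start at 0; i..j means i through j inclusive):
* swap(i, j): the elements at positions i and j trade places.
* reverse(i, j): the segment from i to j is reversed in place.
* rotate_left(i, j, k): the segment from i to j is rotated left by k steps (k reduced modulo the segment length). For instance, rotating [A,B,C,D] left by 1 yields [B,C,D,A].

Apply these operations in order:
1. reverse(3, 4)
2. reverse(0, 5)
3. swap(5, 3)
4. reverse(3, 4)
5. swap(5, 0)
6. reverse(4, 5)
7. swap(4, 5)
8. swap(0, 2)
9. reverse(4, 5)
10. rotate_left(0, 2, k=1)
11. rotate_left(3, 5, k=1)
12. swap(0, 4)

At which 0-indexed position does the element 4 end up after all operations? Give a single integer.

After 1 (reverse(3, 4)): [4, 3, 2, 5, 1, 0]
After 2 (reverse(0, 5)): [0, 1, 5, 2, 3, 4]
After 3 (swap(5, 3)): [0, 1, 5, 4, 3, 2]
After 4 (reverse(3, 4)): [0, 1, 5, 3, 4, 2]
After 5 (swap(5, 0)): [2, 1, 5, 3, 4, 0]
After 6 (reverse(4, 5)): [2, 1, 5, 3, 0, 4]
After 7 (swap(4, 5)): [2, 1, 5, 3, 4, 0]
After 8 (swap(0, 2)): [5, 1, 2, 3, 4, 0]
After 9 (reverse(4, 5)): [5, 1, 2, 3, 0, 4]
After 10 (rotate_left(0, 2, k=1)): [1, 2, 5, 3, 0, 4]
After 11 (rotate_left(3, 5, k=1)): [1, 2, 5, 0, 4, 3]
After 12 (swap(0, 4)): [4, 2, 5, 0, 1, 3]

Answer: 0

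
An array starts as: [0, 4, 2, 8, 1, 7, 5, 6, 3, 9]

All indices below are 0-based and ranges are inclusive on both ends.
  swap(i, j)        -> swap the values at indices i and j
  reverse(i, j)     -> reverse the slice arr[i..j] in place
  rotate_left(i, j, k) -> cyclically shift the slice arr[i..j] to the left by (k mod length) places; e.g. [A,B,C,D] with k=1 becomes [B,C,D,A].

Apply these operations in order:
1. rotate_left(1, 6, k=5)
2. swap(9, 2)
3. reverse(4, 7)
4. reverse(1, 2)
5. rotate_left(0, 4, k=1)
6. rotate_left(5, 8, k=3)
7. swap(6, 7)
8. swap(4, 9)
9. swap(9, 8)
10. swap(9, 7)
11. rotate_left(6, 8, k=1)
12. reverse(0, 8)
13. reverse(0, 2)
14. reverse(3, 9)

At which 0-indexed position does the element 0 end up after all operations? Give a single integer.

After 1 (rotate_left(1, 6, k=5)): [0, 5, 4, 2, 8, 1, 7, 6, 3, 9]
After 2 (swap(9, 2)): [0, 5, 9, 2, 8, 1, 7, 6, 3, 4]
After 3 (reverse(4, 7)): [0, 5, 9, 2, 6, 7, 1, 8, 3, 4]
After 4 (reverse(1, 2)): [0, 9, 5, 2, 6, 7, 1, 8, 3, 4]
After 5 (rotate_left(0, 4, k=1)): [9, 5, 2, 6, 0, 7, 1, 8, 3, 4]
After 6 (rotate_left(5, 8, k=3)): [9, 5, 2, 6, 0, 3, 7, 1, 8, 4]
After 7 (swap(6, 7)): [9, 5, 2, 6, 0, 3, 1, 7, 8, 4]
After 8 (swap(4, 9)): [9, 5, 2, 6, 4, 3, 1, 7, 8, 0]
After 9 (swap(9, 8)): [9, 5, 2, 6, 4, 3, 1, 7, 0, 8]
After 10 (swap(9, 7)): [9, 5, 2, 6, 4, 3, 1, 8, 0, 7]
After 11 (rotate_left(6, 8, k=1)): [9, 5, 2, 6, 4, 3, 8, 0, 1, 7]
After 12 (reverse(0, 8)): [1, 0, 8, 3, 4, 6, 2, 5, 9, 7]
After 13 (reverse(0, 2)): [8, 0, 1, 3, 4, 6, 2, 5, 9, 7]
After 14 (reverse(3, 9)): [8, 0, 1, 7, 9, 5, 2, 6, 4, 3]

Answer: 1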